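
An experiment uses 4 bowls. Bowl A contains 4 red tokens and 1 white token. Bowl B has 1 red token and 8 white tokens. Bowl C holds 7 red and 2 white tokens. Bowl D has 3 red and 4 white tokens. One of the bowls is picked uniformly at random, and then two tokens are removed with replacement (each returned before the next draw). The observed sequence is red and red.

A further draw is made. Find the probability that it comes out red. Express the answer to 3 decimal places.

Compute the likelihood of the observed sequence for each case: P(data | bowl A) = (4/5)(4/5) = 0.64; P(data | bowl B) = (1/9)(1/9) = 0.012346; P(data | bowl C) = (7/9)(7/9) = 0.60494; P(data | bowl D) = (3/7)(3/7) = 0.18367.
Multiplying each by its prior: 1/4 · 0.64 = 0.16, 1/4 · 0.012346 = 0.0030864, 1/4 · 0.60494 = 0.15123, 1/4 · 0.18367 = 0.045918; these sum to 0.36024.
Dividing through by the total gives posterior P(bowl A | data) = 0.44415, P(bowl B | data) = 0.0085677, P(bowl C | data) = 0.41982, P(bowl D | data) = 0.12747.
So P(red next | data) = Σ P(red next | H) P(H | data) = (4/5)(0.44415) + (1/9)(0.0085677) + (7/9)(0.41982) + (3/7)(0.12747) = 0.73742.

0.737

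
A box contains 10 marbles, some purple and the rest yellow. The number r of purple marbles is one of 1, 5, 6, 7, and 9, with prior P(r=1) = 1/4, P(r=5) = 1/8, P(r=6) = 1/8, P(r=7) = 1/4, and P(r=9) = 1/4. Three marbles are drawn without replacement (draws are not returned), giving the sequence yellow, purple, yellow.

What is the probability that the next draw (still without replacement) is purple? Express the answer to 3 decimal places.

0.451

For each hypothesis, P(data | H) works out to: P(data | r = 1) = (9/10)(1/9)(8/8) = 1/10; P(data | r = 5) = (5/10)(5/9)(4/8) = 5/36; P(data | r = 6) = (4/10)(6/9)(3/8) = 1/10; P(data | r = 7) = (3/10)(7/9)(2/8) = 7/120; P(data | r = 9) = (1/10)(9/9)(0/8) = 0.
The prior-weighted likelihoods are 1/4 · 1/10 = 1/40, 1/8 · 5/36 = 5/288, 1/8 · 1/10 = 1/80, 1/4 · 7/120 = 7/480, 1/4 · 0 = 0; with total 5/72.
Normalising, the posterior is P(r = 1 | data) = 9/25, P(r = 5 | data) = 1/4, P(r = 6 | data) = 9/50, P(r = 7 | data) = 21/100, P(r = 9 | data) = 0.
So P(purple next | data) = Σ P(purple next | H) P(H | data) = (0)(9/25) + (4/7)(1/4) + (5/7)(9/50) + (6/7)(21/100) = 79/175.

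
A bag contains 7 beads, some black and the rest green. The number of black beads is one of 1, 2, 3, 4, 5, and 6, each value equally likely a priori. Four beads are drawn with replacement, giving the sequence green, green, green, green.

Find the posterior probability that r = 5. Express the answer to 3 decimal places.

0.007

Compute the likelihood of the observed sequence for each case: P(data | r = 1) = (6/7)(6/7)(6/7)(6/7) = 0.53978; P(data | r = 2) = (5/7)(5/7)(5/7)(5/7) = 0.26031; P(data | r = 3) = (4/7)(4/7)(4/7)(4/7) = 0.10662; P(data | r = 4) = (3/7)(3/7)(3/7)(3/7) = 0.033736; P(data | r = 5) = (2/7)(2/7)(2/7)(2/7) = 0.0066639; P(data | r = 6) = (1/7)(1/7)(1/7)(1/7) = 0.00041649.
Weighting by the prior gives 1/6 · 0.53978 = 0.089963, 1/6 · 0.26031 = 0.043385, 1/6 · 0.10662 = 0.01777, 1/6 · 0.033736 = 0.0056227, 1/6 · 0.0066639 = 0.0011106, 1/6 · 0.00041649 = 6.9416e-05; summing to 0.15792.
By Bayes' rule, P(r = 5 | data) = (0.0011106) / (0.15792) = 0.007033.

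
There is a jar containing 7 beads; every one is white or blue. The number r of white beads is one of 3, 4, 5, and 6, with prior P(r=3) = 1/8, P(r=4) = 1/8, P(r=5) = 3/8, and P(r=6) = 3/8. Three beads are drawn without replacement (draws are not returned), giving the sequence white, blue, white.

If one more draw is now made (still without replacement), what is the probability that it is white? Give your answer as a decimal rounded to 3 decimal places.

The likelihood of the observed sequence under each hypothesis: P(data | r = 3) = (3/7)(4/6)(2/5) = 4/35; P(data | r = 4) = (4/7)(3/6)(3/5) = 6/35; P(data | r = 5) = (5/7)(2/6)(4/5) = 4/21; P(data | r = 6) = (6/7)(1/6)(5/5) = 1/7.
The prior-weighted likelihoods are 1/8 · 4/35 = 1/70, 1/8 · 6/35 = 3/140, 3/8 · 4/21 = 1/14, 3/8 · 1/7 = 3/56; these sum to 9/56.
Normalising, the posterior is P(r = 3 | data) = 4/45, P(r = 4 | data) = 2/15, P(r = 5 | data) = 4/9, P(r = 6 | data) = 1/3.
Averaging over the posterior, P(white next | data) = (1/4)(4/45) + (1/2)(2/15) + (3/4)(4/9) + (1)(1/3) = 34/45.

0.756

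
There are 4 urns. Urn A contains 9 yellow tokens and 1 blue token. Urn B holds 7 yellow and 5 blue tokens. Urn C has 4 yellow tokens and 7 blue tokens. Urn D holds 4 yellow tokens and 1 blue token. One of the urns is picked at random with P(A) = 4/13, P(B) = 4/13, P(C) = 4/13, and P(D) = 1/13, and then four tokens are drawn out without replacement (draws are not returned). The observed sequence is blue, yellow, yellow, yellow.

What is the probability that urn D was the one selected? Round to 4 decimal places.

For each hypothesis, P(data | H) works out to: P(data | urn A) = (1/10)(9/9)(8/8)(7/7) = 0.1; P(data | urn B) = (5/12)(7/11)(6/10)(5/9) = 0.088384; P(data | urn C) = (7/11)(4/10)(3/9)(2/8) = 0.021212; P(data | urn D) = (1/5)(4/4)(3/3)(2/2) = 0.2.
Multiplying each by its prior: 4/13 · 0.1 = 0.030769, 4/13 · 0.088384 = 0.027195, 4/13 · 0.021212 = 0.0065268, 1/13 · 0.2 = 0.015385; these sum to 0.079876.
Hence P(urn D | data) = (0.015385) / (0.079876) = 0.19261.

0.1926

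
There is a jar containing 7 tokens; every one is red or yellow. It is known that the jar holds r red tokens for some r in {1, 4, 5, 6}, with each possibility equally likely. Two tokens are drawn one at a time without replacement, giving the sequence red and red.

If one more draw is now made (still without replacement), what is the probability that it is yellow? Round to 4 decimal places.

Under each hypothesis, the probability of the observed sequence is: P(data | r = 1) = (1/7)(0/6) = 0; P(data | r = 4) = (4/7)(3/6) = 2/7; P(data | r = 5) = (5/7)(4/6) = 10/21; P(data | r = 6) = (6/7)(5/6) = 5/7.
Weighting by the prior gives 1/4 · 0 = 0, 1/4 · 2/7 = 1/14, 1/4 · 10/21 = 5/42, 1/4 · 5/7 = 5/28; these sum to 31/84.
The posterior is then P(r = 1 | data) = 0, P(r = 4 | data) = 6/31, P(r = 5 | data) = 10/31, P(r = 6 | data) = 15/31.
So P(yellow next | data) = Σ P(yellow next | H) P(H | data) = (3/5)(6/31) + (2/5)(10/31) + (1/5)(15/31) = 53/155.

0.3419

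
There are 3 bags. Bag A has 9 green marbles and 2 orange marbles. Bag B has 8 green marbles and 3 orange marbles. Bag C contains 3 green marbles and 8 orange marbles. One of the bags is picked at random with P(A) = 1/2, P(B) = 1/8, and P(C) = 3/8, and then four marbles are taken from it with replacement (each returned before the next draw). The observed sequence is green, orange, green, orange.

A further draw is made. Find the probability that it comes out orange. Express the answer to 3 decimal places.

Compute the likelihood of the observed sequence for each case: P(data | bag A) = (9/11)(2/11)(9/11)(2/11) = 0.02213; P(data | bag B) = (8/11)(3/11)(8/11)(3/11) = 0.039342; P(data | bag C) = (3/11)(8/11)(3/11)(8/11) = 0.039342.
Multiplying each by its prior: 1/2 · 0.02213 = 0.011065, 1/8 · 0.039342 = 0.0049177, 3/8 · 0.039342 = 0.014753; with total 0.030736.
The posterior is then P(bag A | data) = 0.36, P(bag B | data) = 0.16, P(bag C | data) = 0.48.
Averaging over the posterior, P(orange next | data) = (2/11)(0.36) + (3/11)(0.16) + (8/11)(0.48) = 0.45818.

0.458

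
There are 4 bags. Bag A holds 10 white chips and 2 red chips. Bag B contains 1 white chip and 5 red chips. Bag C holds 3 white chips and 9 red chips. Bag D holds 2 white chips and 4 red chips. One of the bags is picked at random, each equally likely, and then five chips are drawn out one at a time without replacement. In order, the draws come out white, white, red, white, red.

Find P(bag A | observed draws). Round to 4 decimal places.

0.7692

Under each hypothesis, the probability of the observed sequence is: P(data | bag A) = (10/12)(9/11)(2/10)(8/9)(1/8) = 0.015152; P(data | bag B) = (1/6)(0/5) = 0; P(data | bag C) = (3/12)(2/11)(9/10)(1/9)(8/8) = 0.0045455; P(data | bag D) = (2/6)(1/5)(4/4)(0/3) = 0.
Multiplying each by its prior: 1/4 · 0.015152 = 0.0037879, 1/4 · 0 = 0, 1/4 · 0.0045455 = 0.0011364, 1/4 · 0 = 0; with total 0.0049242.
Therefore the posterior P(bag A | data) = (0.0037879) / (0.0049242) = 0.76923.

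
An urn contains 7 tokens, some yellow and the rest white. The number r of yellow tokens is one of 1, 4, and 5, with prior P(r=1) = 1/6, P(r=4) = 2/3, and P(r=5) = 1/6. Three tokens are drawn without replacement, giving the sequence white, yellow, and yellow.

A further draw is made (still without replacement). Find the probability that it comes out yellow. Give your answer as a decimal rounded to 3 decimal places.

The likelihood of the observed sequence under each hypothesis: P(data | r = 1) = (6/7)(1/6)(0/5) = 0; P(data | r = 4) = (3/7)(4/6)(3/5) = 6/35; P(data | r = 5) = (2/7)(5/6)(4/5) = 4/21.
Weighting by the prior gives 1/6 · 0 = 0, 2/3 · 6/35 = 4/35, 1/6 · 4/21 = 2/63; summing to 46/315.
Normalising, the posterior is P(r = 1 | data) = 0, P(r = 4 | data) = 18/23, P(r = 5 | data) = 5/23.
The predictive probability is P(yellow next | data) = (1/2)(18/23) + (3/4)(5/23) = 51/92.

0.554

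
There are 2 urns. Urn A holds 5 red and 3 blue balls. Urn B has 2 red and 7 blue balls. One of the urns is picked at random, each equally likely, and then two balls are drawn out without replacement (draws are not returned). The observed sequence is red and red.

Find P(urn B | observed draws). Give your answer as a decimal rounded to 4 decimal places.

Under each hypothesis, the probability of the observed sequence is: P(data | urn A) = (5/8)(4/7) = 5/14; P(data | urn B) = (2/9)(1/8) = 1/36.
Multiplying each by its prior: 1/2 · 5/14 = 5/28, 1/2 · 1/36 = 1/72; with total 97/504.
By Bayes' rule, P(urn B | data) = (1/72) / (97/504) = 7/97.

0.0722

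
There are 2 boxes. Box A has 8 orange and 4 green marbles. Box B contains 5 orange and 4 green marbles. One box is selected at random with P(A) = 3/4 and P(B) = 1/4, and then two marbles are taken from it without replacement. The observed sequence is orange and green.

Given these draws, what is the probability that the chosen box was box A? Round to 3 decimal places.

The likelihood of the observed sequence under each hypothesis: P(data | box A) = (8/12)(4/11) = 8/33; P(data | box B) = (5/9)(4/8) = 5/18.
The prior-weighted likelihoods are 3/4 · 8/33 = 2/11, 1/4 · 5/18 = 5/72; with total 199/792.
So P(box A | data) = (2/11) / (199/792) = 144/199.

0.724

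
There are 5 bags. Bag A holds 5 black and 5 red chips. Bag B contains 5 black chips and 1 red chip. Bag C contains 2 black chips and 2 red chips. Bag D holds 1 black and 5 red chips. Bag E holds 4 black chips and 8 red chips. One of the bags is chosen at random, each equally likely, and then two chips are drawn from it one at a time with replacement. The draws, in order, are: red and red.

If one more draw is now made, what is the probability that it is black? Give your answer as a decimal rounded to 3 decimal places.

0.322

The likelihood of the observed sequence under each hypothesis: P(data | bag A) = (5/10)(5/10) = 1/4; P(data | bag B) = (1/6)(1/6) = 1/36; P(data | bag C) = (2/4)(2/4) = 1/4; P(data | bag D) = (5/6)(5/6) = 25/36; P(data | bag E) = (8/12)(8/12) = 4/9.
Weighting by the prior gives 1/5 · 1/4 = 1/20, 1/5 · 1/36 = 1/180, 1/5 · 1/4 = 1/20, 1/5 · 25/36 = 5/36, 1/5 · 4/9 = 4/45; summing to 1/3.
Normalising, the posterior is P(bag A | data) = 3/20, P(bag B | data) = 1/60, P(bag C | data) = 3/20, P(bag D | data) = 5/12, P(bag E | data) = 4/15.
So P(black next | data) = Σ P(black next | H) P(H | data) = (1/2)(3/20) + (5/6)(1/60) + (1/2)(3/20) + (1/6)(5/12) + (1/3)(4/15) = 29/90.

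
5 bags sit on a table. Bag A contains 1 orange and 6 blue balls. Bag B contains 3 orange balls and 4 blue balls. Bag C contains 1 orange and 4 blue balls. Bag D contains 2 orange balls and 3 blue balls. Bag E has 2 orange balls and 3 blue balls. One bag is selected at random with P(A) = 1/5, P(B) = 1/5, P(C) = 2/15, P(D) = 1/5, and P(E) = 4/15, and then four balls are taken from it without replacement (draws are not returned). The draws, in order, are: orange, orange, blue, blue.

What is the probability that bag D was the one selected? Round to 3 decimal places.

The likelihood of the observed sequence under each hypothesis: P(data | bag A) = (1/7)(0/6) = 0; P(data | bag B) = (3/7)(2/6)(4/5)(3/4) = 0.085714; P(data | bag C) = (1/5)(0/4) = 0; P(data | bag D) = (2/5)(1/4)(3/3)(2/2) = 0.1; P(data | bag E) = (2/5)(1/4)(3/3)(2/2) = 0.1.
Multiplying each by its prior: 1/5 · 0 = 0, 1/5 · 0.085714 = 0.017143, 2/15 · 0 = 0, 1/5 · 0.1 = 0.02, 4/15 · 0.1 = 0.026667; summing to 0.06381.
Hence P(bag D | data) = (0.02) / (0.06381) = 0.31343.

0.313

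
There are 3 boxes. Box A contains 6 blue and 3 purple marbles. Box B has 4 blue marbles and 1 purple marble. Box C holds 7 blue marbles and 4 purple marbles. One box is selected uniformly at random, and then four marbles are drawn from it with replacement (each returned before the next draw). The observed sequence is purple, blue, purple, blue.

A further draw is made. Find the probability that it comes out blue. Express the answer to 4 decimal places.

Compute the likelihood of the observed sequence for each case: P(data | box A) = (3/9)(6/9)(3/9)(6/9) = 0.049383; P(data | box B) = (1/5)(4/5)(1/5)(4/5) = 0.0256; P(data | box C) = (4/11)(7/11)(4/11)(7/11) = 0.053548.
Weighting by the prior gives 1/3 · 0.049383 = 0.016461, 1/3 · 0.0256 = 0.0085333, 1/3 · 0.053548 = 0.017849; summing to 0.042844.
Dividing through by the total gives posterior P(box A | data) = 0.38421, P(box B | data) = 0.19917, P(box C | data) = 0.41662.
The predictive probability is P(blue next | data) = (2/3)(0.38421) + (4/5)(0.19917) + (7/11)(0.41662) = 0.6806.

0.6806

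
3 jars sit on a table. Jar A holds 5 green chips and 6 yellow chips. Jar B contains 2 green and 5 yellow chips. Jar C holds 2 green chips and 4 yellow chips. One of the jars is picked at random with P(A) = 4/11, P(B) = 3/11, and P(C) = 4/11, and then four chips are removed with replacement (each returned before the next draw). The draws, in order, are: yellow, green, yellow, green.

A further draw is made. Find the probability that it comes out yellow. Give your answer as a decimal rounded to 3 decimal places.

The likelihood of the observed sequence under each hypothesis: P(data | jar A) = (6/11)(5/11)(6/11)(5/11) = 0.061471; P(data | jar B) = (5/7)(2/7)(5/7)(2/7) = 0.041649; P(data | jar C) = (4/6)(2/6)(4/6)(2/6) = 0.049383.
The prior-weighted likelihoods are 4/11 · 0.061471 = 0.022353, 3/11 · 0.041649 = 0.011359, 4/11 · 0.049383 = 0.017957; these sum to 0.051669.
The posterior is then P(jar A | data) = 0.43262, P(jar B | data) = 0.21984, P(jar C | data) = 0.34754.
The predictive probability is P(yellow next | data) = (6/11)(0.43262) + (5/7)(0.21984) + (2/3)(0.34754) = 0.6247.

0.625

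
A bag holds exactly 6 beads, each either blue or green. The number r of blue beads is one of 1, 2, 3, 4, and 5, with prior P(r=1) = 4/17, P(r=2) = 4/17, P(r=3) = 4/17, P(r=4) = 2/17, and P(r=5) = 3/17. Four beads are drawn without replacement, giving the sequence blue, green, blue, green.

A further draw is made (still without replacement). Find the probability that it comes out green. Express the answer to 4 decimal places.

0.5833

Compute the likelihood of the observed sequence for each case: P(data | r = 1) = (1/6)(5/5)(0/4) = 0; P(data | r = 2) = (2/6)(4/5)(1/4)(3/3) = 1/15; P(data | r = 3) = (3/6)(3/5)(2/4)(2/3) = 1/10; P(data | r = 4) = (4/6)(2/5)(3/4)(1/3) = 1/15; P(data | r = 5) = (5/6)(1/5)(4/4)(0/3) = 0.
The prior-weighted likelihoods are 4/17 · 0 = 0, 4/17 · 1/15 = 4/255, 4/17 · 1/10 = 2/85, 2/17 · 1/15 = 2/255, 3/17 · 0 = 0; these sum to 4/85.
Dividing through by the total gives posterior P(r = 1 | data) = 0, P(r = 2 | data) = 1/3, P(r = 3 | data) = 1/2, P(r = 4 | data) = 1/6, P(r = 5 | data) = 0.
So P(green next | data) = Σ P(green next | H) P(H | data) = (1)(1/3) + (1/2)(1/2) + (0)(1/6) = 7/12.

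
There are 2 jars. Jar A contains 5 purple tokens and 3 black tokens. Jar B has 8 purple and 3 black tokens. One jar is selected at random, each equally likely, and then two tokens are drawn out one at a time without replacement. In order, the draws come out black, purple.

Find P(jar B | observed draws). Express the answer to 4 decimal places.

For each hypothesis, P(data | H) works out to: P(data | jar A) = (3/8)(5/7) = 0.26786; P(data | jar B) = (3/11)(8/10) = 0.21818.
Multiplying each by its prior: 1/2 · 0.26786 = 0.13393, 1/2 · 0.21818 = 0.10909; these sum to 0.24302.
Hence P(jar B | data) = (0.10909) / (0.24302) = 0.4489.

0.4489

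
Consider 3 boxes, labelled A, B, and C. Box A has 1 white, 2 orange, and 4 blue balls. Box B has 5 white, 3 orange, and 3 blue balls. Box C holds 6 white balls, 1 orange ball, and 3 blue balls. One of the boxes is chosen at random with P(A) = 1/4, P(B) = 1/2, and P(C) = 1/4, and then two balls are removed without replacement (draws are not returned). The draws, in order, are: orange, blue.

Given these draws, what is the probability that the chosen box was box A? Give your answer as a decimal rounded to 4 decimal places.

0.4916

Compute the likelihood of the observed sequence for each case: P(data | box A) = (2/7)(4/6) = 0.19048; P(data | box B) = (3/11)(3/10) = 0.081818; P(data | box C) = (1/10)(3/9) = 0.033333.
The prior-weighted likelihoods are 1/4 · 0.19048 = 0.047619, 1/2 · 0.081818 = 0.040909, 1/4 · 0.033333 = 0.0083333; these sum to 0.096861.
Hence P(box A | data) = (0.047619) / (0.096861) = 0.49162.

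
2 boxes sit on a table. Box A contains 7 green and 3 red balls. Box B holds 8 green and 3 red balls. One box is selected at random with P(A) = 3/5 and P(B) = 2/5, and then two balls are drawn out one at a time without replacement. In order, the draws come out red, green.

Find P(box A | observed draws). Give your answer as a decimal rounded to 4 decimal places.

For each hypothesis, P(data | H) works out to: P(data | box A) = (3/10)(7/9) = 7/30; P(data | box B) = (3/11)(8/10) = 12/55.
The prior-weighted likelihoods are 3/5 · 7/30 = 7/50, 2/5 · 12/55 = 24/275; summing to 5/22.
Therefore the posterior P(box A | data) = (7/50) / (5/22) = 77/125.

0.6160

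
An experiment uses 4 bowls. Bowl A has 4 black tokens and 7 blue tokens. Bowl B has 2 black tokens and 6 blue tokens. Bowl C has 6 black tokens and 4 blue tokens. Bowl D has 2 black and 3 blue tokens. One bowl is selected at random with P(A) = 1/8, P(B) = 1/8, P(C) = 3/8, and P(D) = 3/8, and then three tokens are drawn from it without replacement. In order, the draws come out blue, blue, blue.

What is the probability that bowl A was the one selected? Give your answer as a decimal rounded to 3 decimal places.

Under each hypothesis, the probability of the observed sequence is: P(data | bowl A) = (7/11)(6/10)(5/9) = 0.21212; P(data | bowl B) = (6/8)(5/7)(4/6) = 0.35714; P(data | bowl C) = (4/10)(3/9)(2/8) = 0.033333; P(data | bowl D) = (3/5)(2/4)(1/3) = 0.1.
Weighting by the prior gives 1/8 · 0.21212 = 0.026515, 1/8 · 0.35714 = 0.044643, 3/8 · 0.033333 = 0.0125, 3/8 · 0.1 = 0.0375; with total 0.12116.
Hence P(bowl A | data) = (0.026515) / (0.12116) = 0.21885.

0.219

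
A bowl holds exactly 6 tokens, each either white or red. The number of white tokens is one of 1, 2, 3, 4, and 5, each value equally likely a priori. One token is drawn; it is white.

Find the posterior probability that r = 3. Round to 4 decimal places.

0.2000

For each hypothesis, P(data | H) works out to: P(data | r = 1) = (1/6) = 1/6; P(data | r = 2) = (2/6) = 1/3; P(data | r = 3) = (3/6) = 1/2; P(data | r = 4) = (4/6) = 2/3; P(data | r = 5) = (5/6) = 5/6.
The prior-weighted likelihoods are 1/5 · 1/6 = 1/30, 1/5 · 1/3 = 1/15, 1/5 · 1/2 = 1/10, 1/5 · 2/3 = 2/15, 1/5 · 5/6 = 1/6; with total 1/2.
Hence P(r = 3 | data) = (1/10) / (1/2) = 1/5.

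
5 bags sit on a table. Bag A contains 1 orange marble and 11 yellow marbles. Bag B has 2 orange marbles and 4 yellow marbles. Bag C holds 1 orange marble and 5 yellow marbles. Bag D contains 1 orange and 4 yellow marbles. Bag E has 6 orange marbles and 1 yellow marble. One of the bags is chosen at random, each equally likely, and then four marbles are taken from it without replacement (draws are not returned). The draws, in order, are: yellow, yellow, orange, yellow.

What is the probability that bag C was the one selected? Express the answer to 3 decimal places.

0.286

The likelihood of the observed sequence under each hypothesis: P(data | bag A) = (11/12)(10/11)(1/10)(9/9) = 1/12; P(data | bag B) = (4/6)(3/5)(2/4)(2/3) = 2/15; P(data | bag C) = (5/6)(4/5)(1/4)(3/3) = 1/6; P(data | bag D) = (4/5)(3/4)(1/3)(2/2) = 1/5; P(data | bag E) = (1/7)(0/6) = 0.
Multiplying each by its prior: 1/5 · 1/12 = 1/60, 1/5 · 2/15 = 2/75, 1/5 · 1/6 = 1/30, 1/5 · 1/5 = 1/25, 1/5 · 0 = 0; these sum to 7/60.
Hence P(bag C | data) = (1/30) / (7/60) = 2/7.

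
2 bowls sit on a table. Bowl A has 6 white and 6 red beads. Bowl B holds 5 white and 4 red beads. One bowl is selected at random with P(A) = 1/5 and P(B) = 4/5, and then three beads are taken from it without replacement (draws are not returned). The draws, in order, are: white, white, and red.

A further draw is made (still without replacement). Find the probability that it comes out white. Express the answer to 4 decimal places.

Under each hypothesis, the probability of the observed sequence is: P(data | bowl A) = (6/12)(5/11)(6/10) = 0.13636; P(data | bowl B) = (5/9)(4/8)(4/7) = 0.15873.
Weighting by the prior gives 1/5 · 0.13636 = 0.027273, 4/5 · 0.15873 = 0.12698; summing to 0.15426.
The posterior is then P(bowl A | data) = 0.1768, P(bowl B | data) = 0.8232.
The predictive probability is P(white next | data) = (4/9)(0.1768) + (1/2)(0.8232) = 0.49018.

0.4902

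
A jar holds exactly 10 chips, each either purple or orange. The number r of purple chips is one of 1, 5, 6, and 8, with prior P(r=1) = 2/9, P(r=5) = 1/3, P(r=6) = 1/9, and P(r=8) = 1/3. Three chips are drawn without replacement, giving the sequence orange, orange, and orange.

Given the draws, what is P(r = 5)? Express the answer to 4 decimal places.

Under each hypothesis, the probability of the observed sequence is: P(data | r = 1) = (9/10)(8/9)(7/8) = 7/10; P(data | r = 5) = (5/10)(4/9)(3/8) = 1/12; P(data | r = 6) = (4/10)(3/9)(2/8) = 1/30; P(data | r = 8) = (2/10)(1/9)(0/8) = 0.
Multiplying each by its prior: 2/9 · 7/10 = 7/45, 1/3 · 1/12 = 1/36, 1/9 · 1/30 = 1/270, 1/3 · 0 = 0; these sum to 101/540.
Hence P(r = 5 | data) = (1/36) / (101/540) = 15/101.

0.1485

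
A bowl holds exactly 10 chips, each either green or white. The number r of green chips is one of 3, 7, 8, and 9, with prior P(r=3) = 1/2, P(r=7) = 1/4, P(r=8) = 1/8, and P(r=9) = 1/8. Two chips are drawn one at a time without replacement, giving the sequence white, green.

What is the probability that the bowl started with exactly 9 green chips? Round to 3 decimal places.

For each hypothesis, P(data | H) works out to: P(data | r = 3) = (7/10)(3/9) = 7/30; P(data | r = 7) = (3/10)(7/9) = 7/30; P(data | r = 8) = (2/10)(8/9) = 8/45; P(data | r = 9) = (1/10)(9/9) = 1/10.
Weighting by the prior gives 1/2 · 7/30 = 7/60, 1/4 · 7/30 = 7/120, 1/8 · 8/45 = 1/45, 1/8 · 1/10 = 1/80; these sum to 151/720.
Hence P(r = 9 | data) = (1/80) / (151/720) = 9/151.

0.060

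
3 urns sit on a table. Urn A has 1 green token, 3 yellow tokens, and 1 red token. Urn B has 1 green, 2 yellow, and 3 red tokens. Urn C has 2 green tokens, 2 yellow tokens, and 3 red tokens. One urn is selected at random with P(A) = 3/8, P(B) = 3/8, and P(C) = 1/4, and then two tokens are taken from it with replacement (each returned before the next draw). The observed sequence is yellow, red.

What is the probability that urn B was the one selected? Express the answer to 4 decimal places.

0.4525

The likelihood of the observed sequence under each hypothesis: P(data | urn A) = (3/5)(1/5) = 0.12; P(data | urn B) = (2/6)(3/6) = 0.16667; P(data | urn C) = (2/7)(3/7) = 0.12245.
The prior-weighted likelihoods are 3/8 · 0.12 = 0.045, 3/8 · 0.16667 = 0.0625, 1/4 · 0.12245 = 0.030612; these sum to 0.13811.
Hence P(urn B | data) = (0.0625) / (0.13811) = 0.45253.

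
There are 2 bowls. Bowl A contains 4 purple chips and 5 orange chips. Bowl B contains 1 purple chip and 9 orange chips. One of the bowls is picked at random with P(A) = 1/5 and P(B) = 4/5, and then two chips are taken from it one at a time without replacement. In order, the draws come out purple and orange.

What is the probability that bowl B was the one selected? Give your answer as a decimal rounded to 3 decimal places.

0.590

For each hypothesis, P(data | H) works out to: P(data | bowl A) = (4/9)(5/8) = 5/18; P(data | bowl B) = (1/10)(9/9) = 1/10.
Multiplying each by its prior: 1/5 · 5/18 = 1/18, 4/5 · 1/10 = 2/25; summing to 61/450.
So P(bowl B | data) = (2/25) / (61/450) = 36/61.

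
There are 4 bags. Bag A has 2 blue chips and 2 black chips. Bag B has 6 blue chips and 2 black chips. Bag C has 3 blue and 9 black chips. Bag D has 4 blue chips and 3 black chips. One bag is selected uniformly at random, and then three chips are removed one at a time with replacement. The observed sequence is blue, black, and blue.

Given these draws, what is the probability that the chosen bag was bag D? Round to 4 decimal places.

For each hypothesis, P(data | H) works out to: P(data | bag A) = (2/4)(2/4)(2/4) = 0.125; P(data | bag B) = (6/8)(2/8)(6/8) = 0.14062; P(data | bag C) = (3/12)(9/12)(3/12) = 0.046875; P(data | bag D) = (4/7)(3/7)(4/7) = 0.13994.
Weighting by the prior gives 1/4 · 0.125 = 0.03125, 1/4 · 0.14062 = 0.035156, 1/4 · 0.046875 = 0.011719, 1/4 · 0.13994 = 0.034985; these sum to 0.11311.
Therefore the posterior P(bag D | data) = (0.034985) / (0.11311) = 0.3093.

0.3093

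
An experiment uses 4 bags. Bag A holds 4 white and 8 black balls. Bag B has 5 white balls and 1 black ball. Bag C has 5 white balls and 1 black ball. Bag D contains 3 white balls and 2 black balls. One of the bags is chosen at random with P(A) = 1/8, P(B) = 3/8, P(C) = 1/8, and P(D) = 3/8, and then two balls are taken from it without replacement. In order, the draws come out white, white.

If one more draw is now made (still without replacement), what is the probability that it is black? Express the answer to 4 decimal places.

0.3662

Compute the likelihood of the observed sequence for each case: P(data | bag A) = (4/12)(3/11) = 0.090909; P(data | bag B) = (5/6)(4/5) = 0.66667; P(data | bag C) = (5/6)(4/5) = 0.66667; P(data | bag D) = (3/5)(2/4) = 0.3.
The prior-weighted likelihoods are 1/8 · 0.090909 = 0.011364, 3/8 · 0.66667 = 0.25, 1/8 · 0.66667 = 0.083333, 3/8 · 0.3 = 0.1125; summing to 0.4572.
The posterior is then P(bag A | data) = 0.024855, P(bag B | data) = 0.54681, P(bag C | data) = 0.18227, P(bag D | data) = 0.24606.
The predictive probability is P(black next | data) = (4/5)(0.024855) + (1/4)(0.54681) + (1/4)(0.18227) + (2/3)(0.24606) = 0.3662.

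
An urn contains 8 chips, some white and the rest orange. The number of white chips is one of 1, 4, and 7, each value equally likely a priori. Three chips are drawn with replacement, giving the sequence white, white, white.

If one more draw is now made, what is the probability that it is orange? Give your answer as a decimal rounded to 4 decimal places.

Under each hypothesis, the probability of the observed sequence is: P(data | r = 1) = (1/8)(1/8)(1/8) = 0.0019531; P(data | r = 4) = (4/8)(4/8)(4/8) = 0.125; P(data | r = 7) = (7/8)(7/8)(7/8) = 0.66992.
Weighting by the prior gives 1/3 · 0.0019531 = 0.00065104, 1/3 · 0.125 = 0.041667, 1/3 · 0.66992 = 0.22331; summing to 0.26562.
Dividing through by the total gives posterior P(r = 1 | data) = 0.002451, P(r = 4 | data) = 0.15686, P(r = 7 | data) = 0.84069.
Averaging over the posterior, P(orange next | data) = (7/8)(0.002451) + (1/2)(0.15686) + (1/8)(0.84069) = 0.18566.

0.1857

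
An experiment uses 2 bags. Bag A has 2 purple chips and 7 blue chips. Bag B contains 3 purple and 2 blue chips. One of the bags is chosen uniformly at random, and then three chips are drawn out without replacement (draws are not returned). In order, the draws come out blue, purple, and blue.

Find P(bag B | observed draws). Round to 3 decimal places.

For each hypothesis, P(data | H) works out to: P(data | bag A) = (7/9)(2/8)(6/7) = 1/6; P(data | bag B) = (2/5)(3/4)(1/3) = 1/10.
Multiplying each by its prior: 1/2 · 1/6 = 1/12, 1/2 · 1/10 = 1/20; these sum to 2/15.
By Bayes' rule, P(bag B | data) = (1/20) / (2/15) = 3/8.

0.375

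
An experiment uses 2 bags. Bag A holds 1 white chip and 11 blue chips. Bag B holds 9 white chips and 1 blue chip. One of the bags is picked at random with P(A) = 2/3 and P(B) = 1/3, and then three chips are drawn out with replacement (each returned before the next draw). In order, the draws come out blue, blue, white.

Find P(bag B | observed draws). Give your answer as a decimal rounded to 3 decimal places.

0.060

Compute the likelihood of the observed sequence for each case: P(data | bag A) = (11/12)(11/12)(1/12) = 0.070023; P(data | bag B) = (1/10)(1/10)(9/10) = 0.009.
Weighting by the prior gives 2/3 · 0.070023 = 0.046682, 1/3 · 0.009 = 0.003; these sum to 0.049682.
So P(bag B | data) = (0.003) / (0.049682) = 0.060384.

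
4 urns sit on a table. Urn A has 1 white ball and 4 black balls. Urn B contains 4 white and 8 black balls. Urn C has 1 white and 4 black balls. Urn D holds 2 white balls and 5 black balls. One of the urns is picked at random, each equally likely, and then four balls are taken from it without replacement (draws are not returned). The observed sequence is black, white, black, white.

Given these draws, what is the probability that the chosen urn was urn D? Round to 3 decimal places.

Under each hypothesis, the probability of the observed sequence is: P(data | urn A) = (4/5)(1/4)(3/3)(0/2) = 0; P(data | urn B) = (8/12)(4/11)(7/10)(3/9) = 0.056566; P(data | urn C) = (4/5)(1/4)(3/3)(0/2) = 0; P(data | urn D) = (5/7)(2/6)(4/5)(1/4) = 0.047619.
Multiplying each by its prior: 1/4 · 0 = 0, 1/4 · 0.056566 = 0.014141, 1/4 · 0 = 0, 1/4 · 0.047619 = 0.011905; with total 0.026046.
Hence P(urn D | data) = (0.011905) / (0.026046) = 0.45706.

0.457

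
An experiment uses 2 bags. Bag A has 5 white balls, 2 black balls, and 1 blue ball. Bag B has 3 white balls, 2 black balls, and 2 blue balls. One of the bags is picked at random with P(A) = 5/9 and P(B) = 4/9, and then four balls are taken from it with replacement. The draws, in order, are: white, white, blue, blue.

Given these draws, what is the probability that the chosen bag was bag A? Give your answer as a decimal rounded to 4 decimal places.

0.3372

The likelihood of the observed sequence under each hypothesis: P(data | bag A) = (5/8)(5/8)(1/8)(1/8) = 0.0061035; P(data | bag B) = (3/7)(3/7)(2/7)(2/7) = 0.014994.
The prior-weighted likelihoods are 5/9 · 0.0061035 = 0.0033908, 4/9 · 0.014994 = 0.0066639; these sum to 0.010055.
Hence P(bag A | data) = (0.0033908) / (0.010055) = 0.33724.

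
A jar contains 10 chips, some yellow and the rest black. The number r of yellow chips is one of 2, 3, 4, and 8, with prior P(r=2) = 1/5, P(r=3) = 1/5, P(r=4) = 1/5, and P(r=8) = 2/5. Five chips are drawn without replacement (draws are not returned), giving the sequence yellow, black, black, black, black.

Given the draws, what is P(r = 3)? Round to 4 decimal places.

0.3443

The likelihood of the observed sequence under each hypothesis: P(data | r = 2) = (2/10)(8/9)(7/8)(6/7)(5/6) = 0.11111; P(data | r = 3) = (3/10)(7/9)(6/8)(5/7)(4/6) = 0.083333; P(data | r = 4) = (4/10)(6/9)(5/8)(4/7)(3/6) = 0.047619; P(data | r = 8) = (8/10)(2/9)(1/8)(0/7) = 0.
Weighting by the prior gives 1/5 · 0.11111 = 0.022222, 1/5 · 0.083333 = 0.016667, 1/5 · 0.047619 = 0.0095238, 2/5 · 0 = 0; these sum to 0.048413.
Therefore the posterior P(r = 3 | data) = (0.016667) / (0.048413) = 0.34426.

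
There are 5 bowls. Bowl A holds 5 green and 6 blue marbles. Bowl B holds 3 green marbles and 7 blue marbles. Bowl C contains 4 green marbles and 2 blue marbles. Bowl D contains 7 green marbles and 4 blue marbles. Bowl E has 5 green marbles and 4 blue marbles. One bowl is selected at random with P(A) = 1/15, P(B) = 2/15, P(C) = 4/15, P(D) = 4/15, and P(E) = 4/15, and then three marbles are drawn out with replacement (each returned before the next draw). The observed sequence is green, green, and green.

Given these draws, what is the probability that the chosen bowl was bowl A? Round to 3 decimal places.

0.031

The likelihood of the observed sequence under each hypothesis: P(data | bowl A) = (5/11)(5/11)(5/11) = 0.093914; P(data | bowl B) = (3/10)(3/10)(3/10) = 0.027; P(data | bowl C) = (4/6)(4/6)(4/6) = 0.2963; P(data | bowl D) = (7/11)(7/11)(7/11) = 0.2577; P(data | bowl E) = (5/9)(5/9)(5/9) = 0.17147.
The prior-weighted likelihoods are 1/15 · 0.093914 = 0.006261, 2/15 · 0.027 = 0.0036, 4/15 · 0.2963 = 0.079012, 4/15 · 0.2577 = 0.06872, 4/15 · 0.17147 = 0.045725; these sum to 0.20332.
Hence P(bowl A | data) = (0.006261) / (0.20332) = 0.030794.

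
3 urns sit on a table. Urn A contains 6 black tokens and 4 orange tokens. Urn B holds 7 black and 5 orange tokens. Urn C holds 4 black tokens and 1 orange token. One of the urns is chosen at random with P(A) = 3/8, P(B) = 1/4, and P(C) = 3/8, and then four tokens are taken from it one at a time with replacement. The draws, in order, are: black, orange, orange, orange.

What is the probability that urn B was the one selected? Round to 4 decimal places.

Compute the likelihood of the observed sequence for each case: P(data | urn A) = (6/10)(4/10)(4/10)(4/10) = 0.0384; P(data | urn B) = (7/12)(5/12)(5/12)(5/12) = 0.042197; P(data | urn C) = (4/5)(1/5)(1/5)(1/5) = 0.0064.
Weighting by the prior gives 3/8 · 0.0384 = 0.0144, 1/4 · 0.042197 = 0.010549, 3/8 · 0.0064 = 0.0024; with total 0.027349.
So P(urn B | data) = (0.010549) / (0.027349) = 0.38572.

0.3857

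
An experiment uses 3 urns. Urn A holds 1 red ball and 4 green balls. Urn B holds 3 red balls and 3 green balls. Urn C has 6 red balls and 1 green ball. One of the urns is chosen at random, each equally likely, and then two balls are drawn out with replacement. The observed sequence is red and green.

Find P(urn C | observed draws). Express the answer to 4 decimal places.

0.2300

Compute the likelihood of the observed sequence for each case: P(data | urn A) = (1/5)(4/5) = 0.16; P(data | urn B) = (3/6)(3/6) = 0.25; P(data | urn C) = (6/7)(1/7) = 0.12245.
The prior-weighted likelihoods are 1/3 · 0.16 = 0.053333, 1/3 · 0.25 = 0.083333, 1/3 · 0.12245 = 0.040816; summing to 0.17748.
Therefore the posterior P(urn C | data) = (0.040816) / (0.17748) = 0.22997.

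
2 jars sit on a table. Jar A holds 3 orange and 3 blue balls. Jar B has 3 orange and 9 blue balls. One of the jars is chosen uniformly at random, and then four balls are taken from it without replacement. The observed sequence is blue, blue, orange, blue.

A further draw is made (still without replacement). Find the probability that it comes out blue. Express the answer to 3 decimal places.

Under each hypothesis, the probability of the observed sequence is: P(data | jar A) = (3/6)(2/5)(3/4)(1/3) = 1/20; P(data | jar B) = (9/12)(8/11)(3/10)(7/9) = 7/55.
Weighting by the prior gives 1/2 · 1/20 = 1/40, 1/2 · 7/55 = 7/110; with total 39/440.
Dividing through by the total gives posterior P(jar A | data) = 11/39, P(jar B | data) = 28/39.
The predictive probability is P(blue next | data) = (0)(11/39) + (3/4)(28/39) = 7/13.

0.538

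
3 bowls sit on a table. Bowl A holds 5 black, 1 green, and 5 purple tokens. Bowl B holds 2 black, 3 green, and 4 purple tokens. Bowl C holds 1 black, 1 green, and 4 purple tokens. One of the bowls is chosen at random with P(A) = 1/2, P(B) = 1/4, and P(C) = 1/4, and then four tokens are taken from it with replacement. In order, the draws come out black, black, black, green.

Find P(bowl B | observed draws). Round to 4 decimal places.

0.1701

Compute the likelihood of the observed sequence for each case: P(data | bowl A) = (5/11)(5/11)(5/11)(1/11) = 0.0085377; P(data | bowl B) = (2/9)(2/9)(2/9)(3/9) = 0.003658; P(data | bowl C) = (1/6)(1/6)(1/6)(1/6) = 0.0007716.
Multiplying each by its prior: 1/2 · 0.0085377 = 0.0042688, 1/4 · 0.003658 = 0.00091449, 1/4 · 0.0007716 = 0.0001929; summing to 0.0053762.
Hence P(bowl B | data) = (0.00091449) / (0.0053762) = 0.1701.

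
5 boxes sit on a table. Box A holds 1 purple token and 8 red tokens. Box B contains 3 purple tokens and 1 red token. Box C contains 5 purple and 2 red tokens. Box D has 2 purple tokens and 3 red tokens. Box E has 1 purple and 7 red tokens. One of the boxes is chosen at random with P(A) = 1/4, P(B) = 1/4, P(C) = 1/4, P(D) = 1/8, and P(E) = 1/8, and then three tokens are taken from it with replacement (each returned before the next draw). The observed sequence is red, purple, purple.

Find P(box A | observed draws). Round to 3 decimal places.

0.031

For each hypothesis, P(data | H) works out to: P(data | box A) = (8/9)(1/9)(1/9) = 0.010974; P(data | box B) = (1/4)(3/4)(3/4) = 0.14062; P(data | box C) = (2/7)(5/7)(5/7) = 0.14577; P(data | box D) = (3/5)(2/5)(2/5) = 0.096; P(data | box E) = (7/8)(1/8)(1/8) = 0.013672.
Multiplying each by its prior: 1/4 · 0.010974 = 0.0027435, 1/4 · 0.14062 = 0.035156, 1/4 · 0.14577 = 0.036443, 1/8 · 0.096 = 0.012, 1/8 · 0.013672 = 0.001709; these sum to 0.088052.
So P(box A | data) = (0.0027435) / (0.088052) = 0.031158.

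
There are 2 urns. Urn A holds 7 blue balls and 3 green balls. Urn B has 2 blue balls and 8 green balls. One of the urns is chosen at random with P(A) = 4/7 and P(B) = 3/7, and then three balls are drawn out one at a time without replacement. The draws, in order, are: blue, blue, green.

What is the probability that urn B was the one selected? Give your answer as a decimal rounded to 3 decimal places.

Compute the likelihood of the observed sequence for each case: P(data | urn A) = (7/10)(6/9)(3/8) = 7/40; P(data | urn B) = (2/10)(1/9)(8/8) = 1/45.
The prior-weighted likelihoods are 4/7 · 7/40 = 1/10, 3/7 · 1/45 = 1/105; with total 23/210.
Hence P(urn B | data) = (1/105) / (23/210) = 2/23.

0.087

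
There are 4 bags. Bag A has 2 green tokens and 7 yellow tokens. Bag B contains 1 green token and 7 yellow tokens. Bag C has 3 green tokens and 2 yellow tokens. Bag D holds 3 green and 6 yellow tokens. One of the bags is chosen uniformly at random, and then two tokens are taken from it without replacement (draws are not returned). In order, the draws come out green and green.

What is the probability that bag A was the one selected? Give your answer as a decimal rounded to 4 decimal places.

Under each hypothesis, the probability of the observed sequence is: P(data | bag A) = (2/9)(1/8) = 1/36; P(data | bag B) = (1/8)(0/7) = 0; P(data | bag C) = (3/5)(2/4) = 3/10; P(data | bag D) = (3/9)(2/8) = 1/12.
Weighting by the prior gives 1/4 · 1/36 = 1/144, 1/4 · 0 = 0, 1/4 · 3/10 = 3/40, 1/4 · 1/12 = 1/48; with total 37/360.
By Bayes' rule, P(bag A | data) = (1/144) / (37/360) = 5/74.

0.0676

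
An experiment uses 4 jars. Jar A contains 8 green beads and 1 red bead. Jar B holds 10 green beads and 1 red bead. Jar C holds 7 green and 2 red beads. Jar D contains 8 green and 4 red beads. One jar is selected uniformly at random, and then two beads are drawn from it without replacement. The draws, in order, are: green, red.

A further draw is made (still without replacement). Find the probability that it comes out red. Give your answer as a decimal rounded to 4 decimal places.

For each hypothesis, P(data | H) works out to: P(data | jar A) = (8/9)(1/8) = 1/9; P(data | jar B) = (10/11)(1/10) = 1/11; P(data | jar C) = (7/9)(2/8) = 7/36; P(data | jar D) = (8/12)(4/11) = 8/33.
Weighting by the prior gives 1/4 · 1/9 = 1/36, 1/4 · 1/11 = 1/44, 1/4 · 7/36 = 7/144, 1/4 · 8/33 = 2/33; summing to 23/144.
Dividing through by the total gives posterior P(jar A | data) = 0.17391, P(jar B | data) = 0.14229, P(jar C | data) = 0.30435, P(jar D | data) = 0.37945.
So P(red next | data) = Σ P(red next | H) P(H | data) = (0)(0.17391) + (0)(0.14229) + (1/7)(0.30435) + (3/10)(0.37945) = 0.15731.

0.1573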